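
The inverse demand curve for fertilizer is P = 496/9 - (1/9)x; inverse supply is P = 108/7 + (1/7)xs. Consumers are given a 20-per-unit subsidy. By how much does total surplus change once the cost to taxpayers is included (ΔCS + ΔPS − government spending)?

Pre-subsidy: 496/9 - (1/9)x = 108/7 + (1/7)x gives x* = 156.25 and P* = 37.75.
With the rebate, buyers effectively pay Pb = Ps − 20, where Ps is the price sellers receive.
On the curves, Pb = 496/9 - (1/9)x and Ps = 108/7 + (1/7)x; the wedge Ps − Pb = 20 gives 108/7 + (1/7)x − (496/9 - (1/9)x) = 20, so x' = 235.
Then Pb = 496/9 − (1/9)·235 = 29 and Ps = 108/7 + (1/7)·235 = 49.
ΔCS = ½(156.25 + 235)(37.75 − 29) = 1711.71875; ΔPS = ½(156.25 + 235)(49 − 37.75) = 2200.78125.
Government spending = 20 × 235 = 4700.
Net change = 1711.71875 + 2200.78125 − 4700 = -787.5. The loss equals the DWL triangle ½·20·78.75.

Net change in total surplus = -787.5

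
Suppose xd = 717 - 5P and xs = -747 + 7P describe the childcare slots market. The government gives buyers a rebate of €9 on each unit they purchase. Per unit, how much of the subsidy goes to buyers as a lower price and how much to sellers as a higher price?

Buyers gain €5.25 per unit; sellers gain €3.75 per unit

Pre-subsidy: 717 - 5P = -747 + 7P gives P* = 122, x* = 107.
With the rebate, buyers effectively pay Pb = Ps − 9, where Ps is the price sellers receive.
Demand in terms of Ps becomes xd = 717 − 5(Ps − 9) = 762 - 5Ps. Setting this equal to supply: 762 - 5Ps = -747 + 7Ps, so Ps = 125.75.
Buyers pay Pb = 125.75 − 9 = 116.75; x' = -747 + 7·125.75 = 133.25.
Buyers' price falls by P* − Pb = 122 − 116.75 = 5.25; sellers' price rises by Ps − P* = 125.75 − 122 = 3.75.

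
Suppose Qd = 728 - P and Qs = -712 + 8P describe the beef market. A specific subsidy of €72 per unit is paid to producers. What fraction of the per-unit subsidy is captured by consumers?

Consumer share = 8/9

Pre-subsidy: 728 - P = -712 + 8P gives P* = 160, Q* = 568.
With the subsidy, sellers receive Ps = Pb + 72 for each unit, where Pb is the price buyers pay.
Supply in terms of Pb becomes Qs = -712 + 8(Pb + 72) = -136 + 8Pb. Setting this equal to demand: 728 - Pb = -136 + 8Pb, so Pb = 96.
Sellers receive Ps = 96 + 72 = 168; Q' = 728 − 1·96 = 632.
Buyers' price falls by P* − Pb = 160 − 96 = 64; sellers' price rises by Ps − P* = 168 − 160 = 8.
So consumers capture 64/72 = 8/9 of each unit of subsidy.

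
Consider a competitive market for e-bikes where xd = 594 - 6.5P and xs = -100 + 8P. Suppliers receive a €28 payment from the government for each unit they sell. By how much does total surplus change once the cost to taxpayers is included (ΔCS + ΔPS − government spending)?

Net change in total surplus = -40768/29

Pre-subsidy: 594 - 6.5P = -100 + 8P gives P* = 1388/29, x* = 8204/29.
With the subsidy, sellers receive Ps = Pb + 28 for each unit, where Pb is the price buyers pay.
Supply in terms of Pb becomes xs = -100 + 8(Pb + 28) = 124 + 8Pb. Setting this equal to demand: 594 - 6.5Pb = 124 + 8Pb, so Pb = 940/29.
Sellers receive Ps = 940/29 + 28 = 1752/29; x' = 594 − 6.5·(940/29) = 11116/29.
ΔCS = ½(8204/29 + 11116/29)(1388/29 − 940/29) = 4327680/841; ΔPS = ½(8204/29 + 11116/29)(1752/29 − 1388/29) = 3516240/841.
Government spending = 28 × 11116/29 = 311248/29.
Net change = 4327680/841 + 3516240/841 − 311248/29 = -40768/29. The loss equals the DWL triangle ½·28·2912/29.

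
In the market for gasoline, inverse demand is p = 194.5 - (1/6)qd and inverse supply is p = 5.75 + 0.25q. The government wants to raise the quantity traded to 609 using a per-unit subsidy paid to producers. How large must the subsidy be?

At q = 609, from the demand curve buyers pay pb = 194.5 − (1/6)·609 = 93; from the supply curve sellers need ps = 5.75 + 0.25·609 = 158.
The subsidy must fill the gap: s = ps − pb = 158 − 93 = 65.

Required subsidy s = 65 per unit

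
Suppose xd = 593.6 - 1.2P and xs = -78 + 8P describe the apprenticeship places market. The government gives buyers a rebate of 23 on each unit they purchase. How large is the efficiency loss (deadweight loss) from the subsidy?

Pre-subsidy: 593.6 - 1.2P = -78 + 8P gives P* = 73, x* = 506.
With the rebate, buyers effectively pay Pb = Ps − 23, where Ps is the price sellers receive.
Demand in terms of Ps becomes xd = 593.6 − 1.2(Ps − 23) = 621.2 - 1.2Ps. Setting this equal to supply: 621.2 - 1.2Ps = -78 + 8Ps, so Ps = 76.
Buyers pay Pb = 76 − 23 = 53; x' = -78 + 8·76 = 530.
The subsidy expands output by 530 − 506 = 24 past the efficient level; on those units the gap between marginal cost and willingness to pay runs from 0 up to 23.
DWL = ½ × 23 × 24 = 276.

Deadweight loss = 276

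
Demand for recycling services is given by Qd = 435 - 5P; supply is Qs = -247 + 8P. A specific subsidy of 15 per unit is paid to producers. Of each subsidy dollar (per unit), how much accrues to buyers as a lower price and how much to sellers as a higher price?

Pre-subsidy: 435 - 5P = -247 + 8P gives P* = 682/13, Q* = 2245/13.
With the subsidy, sellers receive Ps = Pb + 15 for each unit, where Pb is the price buyers pay.
Supply in terms of Pb becomes Qs = -247 + 8(Pb + 15) = -127 + 8Pb. Setting this equal to demand: 435 - 5Pb = -127 + 8Pb, so Pb = 562/13.
Sellers receive Ps = 562/13 + 15 = 757/13; Q' = 435 − 5·(562/13) = 2845/13.
Buyers' price falls by P* − Pb = 682/13 − 562/13 = 120/13; sellers' price rises by Ps − P* = 757/13 − 682/13 = 75/13.

Buyers gain 120/13 per unit; sellers gain 75/13 per unit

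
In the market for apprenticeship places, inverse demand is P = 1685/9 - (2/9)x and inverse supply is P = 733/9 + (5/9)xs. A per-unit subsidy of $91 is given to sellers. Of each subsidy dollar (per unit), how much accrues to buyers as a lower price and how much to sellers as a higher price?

Pre-subsidy: 1685/9 - (2/9)x = 733/9 + (5/9)x gives x* = 136 and P* = 157.
With the subsidy, sellers receive Ps = Pb + 91 for each unit, where Pb is the price buyers pay.
On the curves, Pb = 1685/9 - (2/9)x and Ps = 733/9 + (5/9)x; the wedge Ps − Pb = 91 gives 733/9 + (5/9)x − (1685/9 - (2/9)x) = 91, so x' = 253.
Then Pb = 1685/9 − (2/9)·253 = 131 and Ps = 733/9 + (5/9)·253 = 222.
Buyers' price falls by P* − Pb = 157 − 131 = 26; sellers' price rises by Ps − P* = 222 − 157 = 65.

Buyers gain $26 per unit; sellers gain $65 per unit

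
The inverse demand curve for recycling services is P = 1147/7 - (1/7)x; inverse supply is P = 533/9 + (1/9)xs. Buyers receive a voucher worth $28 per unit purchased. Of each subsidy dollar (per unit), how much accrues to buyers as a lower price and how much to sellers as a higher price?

Pre-subsidy: 1147/7 - (1/7)x = 533/9 + (1/9)x gives x* = 412 and P* = 105.
With the rebate, buyers effectively pay Pb = Ps − 28, where Ps is the price sellers receive.
On the curves, Pb = 1147/7 - (1/7)x and Ps = 533/9 + (1/9)x; the wedge Ps − Pb = 28 gives 533/9 + (1/9)x − (1147/7 - (1/7)x) = 28, so x' = 522.25.
Then Pb = 1147/7 − (1/7)·522.25 = 89.25 and Ps = 533/9 + (1/9)·522.25 = 117.25.
Buyers' price falls by P* − Pb = 105 − 89.25 = 15.75; sellers' price rises by Ps − P* = 117.25 − 105 = 12.25.

Buyers gain $15.75 per unit; sellers gain $12.25 per unit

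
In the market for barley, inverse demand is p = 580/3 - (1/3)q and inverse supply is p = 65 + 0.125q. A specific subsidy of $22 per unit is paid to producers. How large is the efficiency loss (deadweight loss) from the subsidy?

Pre-subsidy: 580/3 - (1/3)q = 65 + 0.125q gives q* = 280 and p* = 100.
With the subsidy, sellers receive ps = pb + 22 for each unit, where pb is the price buyers pay.
On the curves, pb = 580/3 - (1/3)q and ps = 65 + 0.125q; the wedge ps − pb = 22 gives 65 + 0.125q − (580/3 - (1/3)q) = 22, so q' = 328.
Then pb = 580/3 − (1/3)·328 = 84 and ps = 65 + 0.125·328 = 106.
The subsidy expands output by 328 − 280 = 48 past the efficient level; on those units the gap between marginal cost and willingness to pay runs from 0 up to 22.
DWL = ½ × 22 × 48 = 528.

Deadweight loss = $528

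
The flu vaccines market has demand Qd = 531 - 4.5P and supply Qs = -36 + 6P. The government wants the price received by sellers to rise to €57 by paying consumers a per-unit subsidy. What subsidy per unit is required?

Required subsidy s = €7 per unit

At a seller price of 57, quantity supplied is -36 + 6·57 = 306.
Buyers absorb 306 only when they pay Pb with 531 − 4.5·Pb = 306, i.e. Pb = 50.
s = Ps − Pb = 57 − 50 = 7.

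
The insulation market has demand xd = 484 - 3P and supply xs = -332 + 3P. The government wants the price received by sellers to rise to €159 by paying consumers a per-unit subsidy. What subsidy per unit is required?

Required subsidy s = €46 per unit

At a seller price of 159, quantity supplied is -332 + 3·159 = 145.
Buyers absorb 145 only when they pay Pb with 484 − 3·Pb = 145, i.e. Pb = 113.
s = Ps − Pb = 159 − 113 = 46.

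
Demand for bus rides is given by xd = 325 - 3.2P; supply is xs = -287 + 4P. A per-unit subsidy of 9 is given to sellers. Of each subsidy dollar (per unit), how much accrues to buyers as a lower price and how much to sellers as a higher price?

Pre-subsidy: 325 - 3.2P = -287 + 4P gives P* = 85, x* = 53.
With the subsidy, sellers receive Ps = Pb + 9 for each unit, where Pb is the price buyers pay.
Supply in terms of Pb becomes xs = -287 + 4(Pb + 9) = -251 + 4Pb. Setting this equal to demand: 325 - 3.2Pb = -251 + 4Pb, so Pb = 80.
Sellers receive Ps = 80 + 9 = 89; x' = 325 − 3.2·80 = 69.
Buyers' price falls by P* − Pb = 85 − 80 = 5; sellers' price rises by Ps − P* = 89 − 85 = 4.

Buyers gain 5 per unit; sellers gain 4 per unit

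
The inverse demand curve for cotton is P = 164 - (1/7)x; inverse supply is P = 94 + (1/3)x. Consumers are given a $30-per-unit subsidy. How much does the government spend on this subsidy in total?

Government cost = $6300

Pre-subsidy: 164 - (1/7)x = 94 + (1/3)x gives x* = 147 and P* = 143.
With the rebate, buyers effectively pay Pb = Ps − 30, where Ps is the price sellers receive.
On the curves, Pb = 164 - (1/7)x and Ps = 94 + (1/3)x; the wedge Ps − Pb = 30 gives 94 + (1/3)x − (164 - (1/7)x) = 30, so x' = 210.
Then Pb = 164 − (1/7)·210 = 134 and Ps = 94 + (1/3)·210 = 164.
Government outlay = subsidy × quantity = 30 × 210 = 6300.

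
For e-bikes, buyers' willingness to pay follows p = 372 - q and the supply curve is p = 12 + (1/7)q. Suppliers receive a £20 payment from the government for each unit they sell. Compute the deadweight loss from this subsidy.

Deadweight loss = £175

Pre-subsidy: 372 - q = 12 + (1/7)q gives q* = 315 and p* = 57.
With the subsidy, sellers receive ps = pb + 20 for each unit, where pb is the price buyers pay.
On the curves, pb = 372 - q and ps = 12 + (1/7)q; the wedge ps − pb = 20 gives 12 + (1/7)q − (372 - q) = 20, so q' = 332.5.
Then pb = 372 − 1·332.5 = 39.5 and ps = 12 + (1/7)·332.5 = 59.5.
The subsidy expands output by 332.5 − 315 = 17.5 past the efficient level; on those units the gap between marginal cost and willingness to pay runs from 0 up to 20.
DWL = ½ × 20 × 17.5 = 175.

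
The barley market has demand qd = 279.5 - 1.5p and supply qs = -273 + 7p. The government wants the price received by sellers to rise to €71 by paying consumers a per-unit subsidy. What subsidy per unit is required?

Required subsidy s = €34 per unit

At a seller price of 71, quantity supplied is -273 + 7·71 = 224.
Buyers absorb 224 only when they pay pb with 279.5 − 1.5·pb = 224, i.e. pb = 37.
s = ps − pb = 71 − 37 = 34.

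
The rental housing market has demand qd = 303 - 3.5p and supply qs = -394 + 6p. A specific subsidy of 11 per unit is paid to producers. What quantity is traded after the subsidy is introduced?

q' = 1340/19

Pre-subsidy: 303 - 3.5p = -394 + 6p gives p* = 1394/19, q* = 878/19.
With the subsidy, sellers receive ps = pb + 11 for each unit, where pb is the price buyers pay.
Supply in terms of pb becomes qs = -394 + 6(pb + 11) = -328 + 6pb. Setting this equal to demand: 303 - 3.5pb = -328 + 6pb, so pb = 1262/19.
Sellers receive ps = 1262/19 + 11 = 1471/19; q' = 303 − 3.5·(1262/19) = 1340/19.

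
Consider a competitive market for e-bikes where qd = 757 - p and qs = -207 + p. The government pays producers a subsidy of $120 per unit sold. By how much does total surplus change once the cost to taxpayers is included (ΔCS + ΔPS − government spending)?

Pre-subsidy: 757 - p = -207 + p gives p* = 482, q* = 275.
With the subsidy, sellers receive ps = pb + 120 for each unit, where pb is the price buyers pay.
Supply in terms of pb becomes qs = -207 + 1(pb + 120) = -87 + pb. Setting this equal to demand: 757 - pb = -87 + pb, so pb = 422.
Sellers receive ps = 422 + 120 = 542; q' = 757 − 1·422 = 335.
ΔCS = ½(275 + 335)(482 − 422) = 18300; ΔPS = ½(275 + 335)(542 − 482) = 18300.
Government spending = 120 × 335 = 40200.
Net change = 18300 + 18300 − 40200 = -3600. The loss equals the DWL triangle ½·120·60.

Net change in total surplus = -$3600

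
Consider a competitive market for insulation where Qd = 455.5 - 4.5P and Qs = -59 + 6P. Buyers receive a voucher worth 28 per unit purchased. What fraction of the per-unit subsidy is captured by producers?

Producer share = 3/7

Pre-subsidy: 455.5 - 4.5P = -59 + 6P gives P* = 49, Q* = 235.
With the rebate, buyers effectively pay Pb = Ps − 28, where Ps is the price sellers receive.
Demand in terms of Ps becomes Qd = 455.5 − 4.5(Ps − 28) = 581.5 - 4.5Ps. Setting this equal to supply: 581.5 - 4.5Ps = -59 + 6Ps, so Ps = 61.
Buyers pay Pb = 61 − 28 = 33; Q' = -59 + 6·61 = 307.
Buyers' price falls by P* − Pb = 49 − 33 = 16; sellers' price rises by Ps − P* = 61 − 49 = 12.
So producers capture 12/28 = 3/7 of each unit of subsidy.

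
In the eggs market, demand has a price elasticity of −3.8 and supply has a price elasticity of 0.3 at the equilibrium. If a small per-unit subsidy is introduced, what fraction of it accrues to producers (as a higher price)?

Producer share = 38/41

For a small subsidy around the equilibrium, the benefit split depends on the relative slopes, which at a point are proportional to the elasticities.
Buyer share = εs/(εs + |εd|) = 0.3/(0.3 + 3.8) = 3/41; seller share = |εd|/(εs + |εd|) = 38/41.
So producers capture 38/41 of the subsidy.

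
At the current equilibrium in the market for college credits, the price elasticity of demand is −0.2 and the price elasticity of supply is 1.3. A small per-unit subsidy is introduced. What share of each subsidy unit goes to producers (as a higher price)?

Producer share = 2/15

For a small subsidy around the equilibrium, the benefit split depends on the relative slopes, which at a point are proportional to the elasticities.
Buyer share = εs/(εs + |εd|) = 1.3/(1.3 + 0.2) = 13/15; seller share = |εd|/(εs + |εd|) = 2/15.
So producers capture 2/15 of the subsidy.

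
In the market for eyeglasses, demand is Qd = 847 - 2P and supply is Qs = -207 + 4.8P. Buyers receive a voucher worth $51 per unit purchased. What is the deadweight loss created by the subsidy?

Pre-subsidy: 847 - 2P = -207 + 4.8P gives P* = 155, Q* = 537.
With the rebate, buyers effectively pay Pb = Ps − 51, where Ps is the price sellers receive.
Demand in terms of Ps becomes Qd = 847 − 2(Ps − 51) = 949 - 2Ps. Setting this equal to supply: 949 - 2Ps = -207 + 4.8Ps, so Ps = 170.
Buyers pay Pb = 170 − 51 = 119; Q' = -207 + 4.8·170 = 609.
The subsidy expands output by 609 − 537 = 72 past the efficient level; on those units the gap between marginal cost and willingness to pay runs from 0 up to 51.
DWL = ½ × 51 × 72 = 1836.

Deadweight loss = $1836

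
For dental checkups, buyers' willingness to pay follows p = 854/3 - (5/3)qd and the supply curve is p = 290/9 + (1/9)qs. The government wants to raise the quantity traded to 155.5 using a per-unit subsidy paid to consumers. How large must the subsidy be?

Required subsidy s = 24 per unit

At q = 155.5, from the demand curve buyers pay pb = 854/3 − (5/3)·155.5 = 25.5; from the supply curve sellers need ps = 290/9 + (1/9)·155.5 = 49.5.
The subsidy must fill the gap: s = ps − pb = 49.5 − 25.5 = 24.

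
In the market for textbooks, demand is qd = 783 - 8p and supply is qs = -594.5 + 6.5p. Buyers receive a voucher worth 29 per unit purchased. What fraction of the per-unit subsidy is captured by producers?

Producer share = 16/29

Pre-subsidy: 783 - 8p = -594.5 + 6.5p gives p* = 95, q* = 23.
With the rebate, buyers effectively pay pb = ps − 29, where ps is the price sellers receive.
Demand in terms of ps becomes qd = 783 − 8(ps − 29) = 1015 - 8ps. Setting this equal to supply: 1015 - 8ps = -594.5 + 6.5ps, so ps = 111.
Buyers pay pb = 111 − 29 = 82; q' = -594.5 + 6.5·111 = 127.
Buyers' price falls by p* − pb = 95 − 82 = 13; sellers' price rises by ps − p* = 111 − 95 = 16.
So producers capture 16/29 = 16/29 of each unit of subsidy.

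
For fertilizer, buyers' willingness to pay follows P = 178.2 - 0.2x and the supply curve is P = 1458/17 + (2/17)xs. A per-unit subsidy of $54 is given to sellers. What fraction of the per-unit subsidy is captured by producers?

Producer share = 10/27

Pre-subsidy: 178.2 - 0.2x = 1458/17 + (2/17)x gives x* = 291 and P* = 120.
With the subsidy, sellers receive Ps = Pb + 54 for each unit, where Pb is the price buyers pay.
On the curves, Pb = 178.2 - 0.2x and Ps = 1458/17 + (2/17)x; the wedge Ps − Pb = 54 gives 1458/17 + (2/17)x − (178.2 - 0.2x) = 54, so x' = 461.
Then Pb = 178.2 − 0.2·461 = 86 and Ps = 1458/17 + (2/17)·461 = 140.
Buyers' price falls by P* − Pb = 120 − 86 = 34; sellers' price rises by Ps − P* = 140 − 120 = 20.
So producers capture 20/54 = 10/27 of each unit of subsidy.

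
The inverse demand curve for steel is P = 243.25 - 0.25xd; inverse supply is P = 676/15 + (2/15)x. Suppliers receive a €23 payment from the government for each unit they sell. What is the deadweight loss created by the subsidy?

Pre-subsidy: 243.25 - 0.25x = 676/15 + (2/15)x gives x* = 517 and P* = 114.
With the subsidy, sellers receive Ps = Pb + 23 for each unit, where Pb is the price buyers pay.
On the curves, Pb = 243.25 - 0.25x and Ps = 676/15 + (2/15)x; the wedge Ps − Pb = 23 gives 676/15 + (2/15)x − (243.25 - 0.25x) = 23, so x' = 577.
Then Pb = 243.25 − 0.25·577 = 99 and Ps = 676/15 + (2/15)·577 = 122.
The subsidy expands output by 577 − 517 = 60 past the efficient level; on those units the gap between marginal cost and willingness to pay runs from 0 up to 23.
DWL = ½ × 23 × 60 = 690.

Deadweight loss = €690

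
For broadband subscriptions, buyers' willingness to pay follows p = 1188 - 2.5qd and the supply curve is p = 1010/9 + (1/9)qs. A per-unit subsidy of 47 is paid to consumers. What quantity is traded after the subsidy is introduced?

q' = 430

Pre-subsidy: 1188 - 2.5q = 1010/9 + (1/9)q gives q* = 412 and p* = 158.
With the rebate, buyers effectively pay pb = ps − 47, where ps is the price sellers receive.
On the curves, pb = 1188 - 2.5q and ps = 1010/9 + (1/9)q; the wedge ps − pb = 47 gives 1010/9 + (1/9)q − (1188 - 2.5q) = 47, so q' = 430.
Then pb = 1188 − 2.5·430 = 113 and ps = 1010/9 + (1/9)·430 = 160.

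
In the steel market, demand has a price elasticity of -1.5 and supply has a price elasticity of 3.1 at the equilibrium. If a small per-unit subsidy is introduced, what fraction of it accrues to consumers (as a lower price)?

Consumer share = 31/46

For a small subsidy around the equilibrium, the benefit split depends on the relative slopes, which at a point are proportional to the elasticities.
Buyer share = εs/(εs + |εd|) = 3.1/(3.1 + 1.5) = 31/46; seller share = |εd|/(εs + |εd|) = 15/46.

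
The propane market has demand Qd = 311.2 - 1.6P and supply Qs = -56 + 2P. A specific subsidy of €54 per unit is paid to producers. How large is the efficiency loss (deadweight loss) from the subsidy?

Pre-subsidy: 311.2 - 1.6P = -56 + 2P gives P* = 102, Q* = 148.
With the subsidy, sellers receive Ps = Pb + 54 for each unit, where Pb is the price buyers pay.
Supply in terms of Pb becomes Qs = -56 + 2(Pb + 54) = 52 + 2Pb. Setting this equal to demand: 311.2 - 1.6Pb = 52 + 2Pb, so Pb = 72.
Sellers receive Ps = 72 + 54 = 126; Q' = 311.2 − 1.6·72 = 196.
The subsidy expands output by 196 − 148 = 48 past the efficient level; on those units the gap between marginal cost and willingness to pay runs from 0 up to 54.
DWL = ½ × 54 × 48 = 1296.

Deadweight loss = €1296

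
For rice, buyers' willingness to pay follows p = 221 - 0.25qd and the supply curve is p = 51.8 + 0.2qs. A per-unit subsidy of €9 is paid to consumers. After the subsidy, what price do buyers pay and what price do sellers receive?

Buyers pay €122; sellers receive €131

Pre-subsidy: 221 - 0.25q = 51.8 + 0.2q gives q* = 376 and p* = 127.
With the rebate, buyers effectively pay pb = ps − 9, where ps is the price sellers receive.
On the curves, pb = 221 - 0.25q and ps = 51.8 + 0.2q; the wedge ps − pb = 9 gives 51.8 + 0.2q − (221 - 0.25q) = 9, so q' = 396.
Then pb = 221 − 0.25·396 = 122 and ps = 51.8 + 0.2·396 = 131.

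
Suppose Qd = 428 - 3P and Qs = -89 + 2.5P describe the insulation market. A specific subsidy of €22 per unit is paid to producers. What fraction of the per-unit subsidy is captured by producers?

Producer share = 6/11

Pre-subsidy: 428 - 3P = -89 + 2.5P gives P* = 94, Q* = 146.
With the subsidy, sellers receive Ps = Pb + 22 for each unit, where Pb is the price buyers pay.
Supply in terms of Pb becomes Qs = -89 + 2.5(Pb + 22) = -34 + 2.5Pb. Setting this equal to demand: 428 - 3Pb = -34 + 2.5Pb, so Pb = 84.
Sellers receive Ps = 84 + 22 = 106; Q' = 428 − 3·84 = 176.
Buyers' price falls by P* − Pb = 94 − 84 = 10; sellers' price rises by Ps − P* = 106 − 94 = 12.
So producers capture 12/22 = 6/11 of each unit of subsidy.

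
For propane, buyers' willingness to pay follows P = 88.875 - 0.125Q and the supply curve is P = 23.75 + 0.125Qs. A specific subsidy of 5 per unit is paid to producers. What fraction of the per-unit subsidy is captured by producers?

Producer share = 0.5

Pre-subsidy: 88.875 - 0.125Q = 23.75 + 0.125Q gives Q* = 260.5 and P* = 56.3125.
With the subsidy, sellers receive Ps = Pb + 5 for each unit, where Pb is the price buyers pay.
On the curves, Pb = 88.875 - 0.125Q and Ps = 23.75 + 0.125Q; the wedge Ps − Pb = 5 gives 23.75 + 0.125Q − (88.875 - 0.125Q) = 5, so Q' = 280.5.
Then Pb = 88.875 − 0.125·280.5 = 53.8125 and Ps = 23.75 + 0.125·280.5 = 58.8125.
Buyers' price falls by P* − Pb = 56.3125 − 53.8125 = 2.5; sellers' price rises by Ps − P* = 58.8125 − 56.3125 = 2.5.
So producers capture 2.5/5 = 0.5 of each unit of subsidy.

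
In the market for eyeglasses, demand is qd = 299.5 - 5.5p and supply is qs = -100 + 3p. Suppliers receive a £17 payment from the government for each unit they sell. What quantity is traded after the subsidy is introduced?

q' = 74

Pre-subsidy: 299.5 - 5.5p = -100 + 3p gives p* = 47, q* = 41.
With the subsidy, sellers receive ps = pb + 17 for each unit, where pb is the price buyers pay.
Supply in terms of pb becomes qs = -100 + 3(pb + 17) = -49 + 3pb. Setting this equal to demand: 299.5 - 5.5pb = -49 + 3pb, so pb = 41.
Sellers receive ps = 41 + 17 = 58; q' = 299.5 − 5.5·41 = 74.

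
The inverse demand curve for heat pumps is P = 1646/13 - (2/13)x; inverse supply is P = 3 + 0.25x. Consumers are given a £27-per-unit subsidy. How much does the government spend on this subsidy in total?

Government cost = 70488/7

Pre-subsidy: 1646/13 - (2/13)x = 3 + 0.25x gives x* = 6428/21 and P* = 1670/21.
With the rebate, buyers effectively pay Pb = Ps − 27, where Ps is the price sellers receive.
On the curves, Pb = 1646/13 - (2/13)x and Ps = 3 + 0.25x; the wedge Ps − Pb = 27 gives 3 + 0.25x − (1646/13 - (2/13)x) = 27, so x' = 7832/21.
Then Pb = 1646/13 − (2/13)·(7832/21) = 1454/21 and Ps = 3 + 0.25·(7832/21) = 2021/21.
Government outlay = subsidy × quantity = 27 × 7832/21 = 70488/7.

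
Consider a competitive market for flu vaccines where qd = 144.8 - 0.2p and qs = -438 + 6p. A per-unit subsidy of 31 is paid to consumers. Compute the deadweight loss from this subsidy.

Deadweight loss = 93

Pre-subsidy: 144.8 - 0.2p = -438 + 6p gives p* = 94, q* = 126.
With the rebate, buyers effectively pay pb = ps − 31, where ps is the price sellers receive.
Demand in terms of ps becomes qd = 144.8 − 0.2(ps − 31) = 151 - 0.2ps. Setting this equal to supply: 151 - 0.2ps = -438 + 6ps, so ps = 95.
Buyers pay pb = 95 − 31 = 64; q' = -438 + 6·95 = 132.
The subsidy expands output by 132 − 126 = 6 past the efficient level; on those units the gap between marginal cost and willingness to pay runs from 0 up to 31.
DWL = ½ × 31 × 6 = 93.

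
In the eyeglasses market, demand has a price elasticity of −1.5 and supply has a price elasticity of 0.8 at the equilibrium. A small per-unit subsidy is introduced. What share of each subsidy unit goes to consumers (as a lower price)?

For a small subsidy around the equilibrium, the benefit split depends on the relative slopes, which at a point are proportional to the elasticities.
Buyer share = εs/(εs + |εd|) = 0.8/(0.8 + 1.5) = 8/23; seller share = |εd|/(εs + |εd|) = 15/23.

Consumer share = 8/23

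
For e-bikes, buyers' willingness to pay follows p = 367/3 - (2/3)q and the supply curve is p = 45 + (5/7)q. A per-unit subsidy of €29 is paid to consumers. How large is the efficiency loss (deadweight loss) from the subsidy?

Deadweight loss = €304.5

Pre-subsidy: 367/3 - (2/3)q = 45 + (5/7)q gives q* = 56 and p* = 85.
With the rebate, buyers effectively pay pb = ps − 29, where ps is the price sellers receive.
On the curves, pb = 367/3 - (2/3)q and ps = 45 + (5/7)q; the wedge ps − pb = 29 gives 45 + (5/7)q − (367/3 - (2/3)q) = 29, so q' = 77.
Then pb = 367/3 − (2/3)·77 = 71 and ps = 45 + (5/7)·77 = 100.
The subsidy expands output by 77 − 56 = 21 past the efficient level; on those units the gap between marginal cost and willingness to pay runs from 0 up to 29.
DWL = ½ × 29 × 21 = 304.5.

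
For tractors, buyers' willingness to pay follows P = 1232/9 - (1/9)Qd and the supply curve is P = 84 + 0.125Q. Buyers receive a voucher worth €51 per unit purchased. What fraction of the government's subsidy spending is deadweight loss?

DWL / government spending = 27/110

Pre-subsidy: 1232/9 - (1/9)Q = 84 + 0.125Q gives Q* = 224 and P* = 112.
With the rebate, buyers effectively pay Pb = Ps − 51, where Ps is the price sellers receive.
On the curves, Pb = 1232/9 - (1/9)Q and Ps = 84 + 0.125Q; the wedge Ps − Pb = 51 gives 84 + 0.125Q − (1232/9 - (1/9)Q) = 51, so Q' = 440.
Then Pb = 1232/9 − (1/9)·440 = 88 and Ps = 84 + 0.125·440 = 139.
ΔCS = ½(224 + 440)(112 − 88) = 7968; ΔPS = ½(224 + 440)(139 − 112) = 8964.
Government spending = 51 × 440 = 22440.
DWL = ½ × 51 × (440 − 224) = 5508; fraction = 5508 / 22440 = 27/110.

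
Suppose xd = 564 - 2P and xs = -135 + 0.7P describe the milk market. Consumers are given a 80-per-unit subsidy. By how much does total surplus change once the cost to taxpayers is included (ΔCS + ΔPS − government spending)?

Net change in total surplus = -44800/27

Pre-subsidy: 564 - 2P = -135 + 0.7P gives P* = 2330/9, x* = 416/9.
With the rebate, buyers effectively pay Pb = Ps − 80, where Ps is the price sellers receive.
Demand in terms of Ps becomes xd = 564 − 2(Ps − 80) = 724 - 2Ps. Setting this equal to supply: 724 - 2Ps = -135 + 0.7Ps, so Ps = 8590/27.
Buyers pay Pb = 8590/27 − 80 = 6430/27; x' = -135 + 0.7·(8590/27) = 2368/27.
ΔCS = ½(416/9 + 2368/27)(2330/9 − 6430/27) = 1012480/729; ΔPS = ½(416/9 + 2368/27)(8590/27 − 2330/9) = 2892800/729.
Government spending = 80 × 2368/27 = 189440/27.
Net change = 1012480/729 + 2892800/729 − 189440/27 = -44800/27. The loss equals the DWL triangle ½·80·1120/27.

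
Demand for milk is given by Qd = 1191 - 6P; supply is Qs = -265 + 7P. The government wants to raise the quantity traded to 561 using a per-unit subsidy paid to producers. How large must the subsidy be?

At Q = 561, invert demand for the buyer price: Pb = (1191 − 561)/6 = 105; invert supply for the seller price: Ps = (561 − (-265))/7 = 118.
The subsidy must fill the gap: s = Ps − Pb = 118 − 105 = 13.

Required subsidy s = 13 per unit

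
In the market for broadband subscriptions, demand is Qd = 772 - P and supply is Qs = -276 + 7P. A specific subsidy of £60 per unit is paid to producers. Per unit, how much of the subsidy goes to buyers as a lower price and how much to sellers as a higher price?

Pre-subsidy: 772 - P = -276 + 7P gives P* = 131, Q* = 641.
With the subsidy, sellers receive Ps = Pb + 60 for each unit, where Pb is the price buyers pay.
Supply in terms of Pb becomes Qs = -276 + 7(Pb + 60) = 144 + 7Pb. Setting this equal to demand: 772 - Pb = 144 + 7Pb, so Pb = 78.5.
Sellers receive Ps = 78.5 + 60 = 138.5; Q' = 772 − 1·78.5 = 693.5.
Buyers' price falls by P* − Pb = 131 − 78.5 = 52.5; sellers' price rises by Ps − P* = 138.5 − 131 = 7.5.

Buyers gain £52.5 per unit; sellers gain £7.5 per unit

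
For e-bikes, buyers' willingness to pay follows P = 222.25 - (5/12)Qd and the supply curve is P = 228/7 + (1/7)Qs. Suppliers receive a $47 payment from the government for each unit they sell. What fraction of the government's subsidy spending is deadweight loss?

DWL / government spending = 14/141

Pre-subsidy: 222.25 - (5/12)Q = 228/7 + (1/7)Q gives Q* = 339 and P* = 81.
With the subsidy, sellers receive Ps = Pb + 47 for each unit, where Pb is the price buyers pay.
On the curves, Pb = 222.25 - (5/12)Q and Ps = 228/7 + (1/7)Q; the wedge Ps − Pb = 47 gives 228/7 + (1/7)Q − (222.25 - (5/12)Q) = 47, so Q' = 423.
Then Pb = 222.25 − (5/12)·423 = 46 and Ps = 228/7 + (1/7)·423 = 93.
ΔCS = ½(339 + 423)(81 − 46) = 13335; ΔPS = ½(339 + 423)(93 − 81) = 4572.
Government spending = 47 × 423 = 19881.
DWL = ½ × 47 × (423 − 339) = 1974; fraction = 1974 / 19881 = 14/141.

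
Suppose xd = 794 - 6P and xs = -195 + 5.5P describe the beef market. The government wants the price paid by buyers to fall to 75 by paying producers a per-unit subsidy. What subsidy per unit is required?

At a buyer price of 75, quantity demanded is 794 − 6·75 = 344.
Sellers supply 344 only when they receive Ps with -195 + 5.5·Ps = 344, i.e. Ps = 98.
s = Ps − Pb = 98 − 75 = 23.

Required subsidy s = 23 per unit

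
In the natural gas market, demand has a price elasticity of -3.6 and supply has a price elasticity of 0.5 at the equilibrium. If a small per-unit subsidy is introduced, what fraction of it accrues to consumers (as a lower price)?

For a small subsidy around the equilibrium, the benefit split depends on the relative slopes, which at a point are proportional to the elasticities.
Buyer share = εs/(εs + |εd|) = 0.5/(0.5 + 3.6) = 5/41; seller share = |εd|/(εs + |εd|) = 36/41.

Consumer share = 5/41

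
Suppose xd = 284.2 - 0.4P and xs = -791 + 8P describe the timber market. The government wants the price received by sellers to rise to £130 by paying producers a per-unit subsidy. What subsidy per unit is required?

Required subsidy s = £42 per unit

At a seller price of 130, quantity supplied is -791 + 8·130 = 249.
Buyers absorb 249 only when they pay Pb with 284.2 − 0.4·Pb = 249, i.e. Pb = 88.
s = Ps − Pb = 130 − 88 = 42.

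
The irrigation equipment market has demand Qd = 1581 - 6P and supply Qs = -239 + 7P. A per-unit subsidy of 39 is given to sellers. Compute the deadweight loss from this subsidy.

Pre-subsidy: 1581 - 6P = -239 + 7P gives P* = 140, Q* = 741.
With the subsidy, sellers receive Ps = Pb + 39 for each unit, where Pb is the price buyers pay.
Supply in terms of Pb becomes Qs = -239 + 7(Pb + 39) = 34 + 7Pb. Setting this equal to demand: 1581 - 6Pb = 34 + 7Pb, so Pb = 119.
Sellers receive Ps = 119 + 39 = 158; Q' = 1581 − 6·119 = 867.
The subsidy expands output by 867 − 741 = 126 past the efficient level; on those units the gap between marginal cost and willingness to pay runs from 0 up to 39.
DWL = ½ × 39 × 126 = 2457.

Deadweight loss = 2457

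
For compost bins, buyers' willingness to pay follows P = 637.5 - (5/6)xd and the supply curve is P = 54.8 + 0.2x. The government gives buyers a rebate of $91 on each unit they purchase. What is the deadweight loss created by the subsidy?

Deadweight loss = 124215/31

Pre-subsidy: 637.5 - (5/6)x = 54.8 + 0.2x gives x* = 17481/31 and P* = 5195/31.
With the rebate, buyers effectively pay Pb = Ps − 91, where Ps is the price sellers receive.
On the curves, Pb = 637.5 - (5/6)x and Ps = 54.8 + 0.2x; the wedge Ps − Pb = 91 gives 54.8 + 0.2x − (637.5 - (5/6)x) = 91, so x' = 20211/31.
Then Pb = 637.5 − (5/6)·(20211/31) = 2920/31 and Ps = 54.8 + 0.2·(20211/31) = 5741/31.
The subsidy expands output by 20211/31 − 17481/31 = 2730/31 past the efficient level; on those units the gap between marginal cost and willingness to pay runs from 0 up to 91.
DWL = ½ × 91 × 2730/31 = 124215/31.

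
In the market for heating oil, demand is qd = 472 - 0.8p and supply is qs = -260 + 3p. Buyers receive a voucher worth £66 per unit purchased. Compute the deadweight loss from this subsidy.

Pre-subsidy: 472 - 0.8p = -260 + 3p gives p* = 3660/19, q* = 6040/19.
With the rebate, buyers effectively pay pb = ps − 66, where ps is the price sellers receive.
Demand in terms of ps becomes qd = 472 − 0.8(ps − 66) = 524.8 - 0.8ps. Setting this equal to supply: 524.8 - 0.8ps = -260 + 3ps, so ps = 3924/19.
Buyers pay pb = 3924/19 − 66 = 2670/19; q' = -260 + 3·(3924/19) = 6832/19.
The subsidy expands output by 6832/19 − 6040/19 = 792/19 past the efficient level; on those units the gap between marginal cost and willingness to pay runs from 0 up to 66.
DWL = ½ × 66 × 792/19 = 26136/19.

Deadweight loss = 26136/19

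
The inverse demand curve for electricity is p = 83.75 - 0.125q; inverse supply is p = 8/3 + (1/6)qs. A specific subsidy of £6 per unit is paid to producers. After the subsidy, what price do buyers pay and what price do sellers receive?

Buyers pay 325/7; sellers receive 367/7

Pre-subsidy: 83.75 - 0.125q = 8/3 + (1/6)q gives q* = 278 and p* = 49.
With the subsidy, sellers receive ps = pb + 6 for each unit, where pb is the price buyers pay.
On the curves, pb = 83.75 - 0.125q and ps = 8/3 + (1/6)q; the wedge ps − pb = 6 gives 8/3 + (1/6)q − (83.75 - 0.125q) = 6, so q' = 2090/7.
Then pb = 83.75 − 0.125·(2090/7) = 325/7 and ps = 8/3 + (1/6)·(2090/7) = 367/7.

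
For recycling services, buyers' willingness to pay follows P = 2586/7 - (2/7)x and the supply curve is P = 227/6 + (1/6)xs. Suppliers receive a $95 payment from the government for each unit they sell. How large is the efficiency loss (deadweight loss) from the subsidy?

Deadweight loss = $9975

Pre-subsidy: 2586/7 - (2/7)x = 227/6 + (1/6)x gives x* = 733 and P* = 160.
With the subsidy, sellers receive Ps = Pb + 95 for each unit, where Pb is the price buyers pay.
On the curves, Pb = 2586/7 - (2/7)x and Ps = 227/6 + (1/6)x; the wedge Ps − Pb = 95 gives 227/6 + (1/6)x − (2586/7 - (2/7)x) = 95, so x' = 943.
Then Pb = 2586/7 − (2/7)·943 = 100 and Ps = 227/6 + (1/6)·943 = 195.
The subsidy expands output by 943 − 733 = 210 past the efficient level; on those units the gap between marginal cost and willingness to pay runs from 0 up to 95.
DWL = ½ × 95 × 210 = 9975.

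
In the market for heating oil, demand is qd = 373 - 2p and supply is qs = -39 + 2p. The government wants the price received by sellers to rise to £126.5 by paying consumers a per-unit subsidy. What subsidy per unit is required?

At a seller price of 126.5, quantity supplied is -39 + 2·126.5 = 214.
Buyers absorb 214 only when they pay pb with 373 − 2·pb = 214, i.e. pb = 79.5.
s = ps − pb = 126.5 − 79.5 = 47.

Required subsidy s = £47 per unit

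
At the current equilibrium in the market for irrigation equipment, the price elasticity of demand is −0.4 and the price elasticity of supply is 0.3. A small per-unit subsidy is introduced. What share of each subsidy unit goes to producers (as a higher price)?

For a small subsidy around the equilibrium, the benefit split depends on the relative slopes, which at a point are proportional to the elasticities.
Buyer share = εs/(εs + |εd|) = 0.3/(0.3 + 0.4) = 3/7; seller share = |εd|/(εs + |εd|) = 4/7.
So producers capture 4/7 of the subsidy.

Producer share = 4/7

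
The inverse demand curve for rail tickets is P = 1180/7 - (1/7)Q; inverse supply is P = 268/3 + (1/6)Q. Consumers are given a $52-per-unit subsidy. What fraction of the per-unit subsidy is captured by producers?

Pre-subsidy: 1180/7 - (1/7)Q = 268/3 + (1/6)Q gives Q* = 256 and P* = 132.
With the rebate, buyers effectively pay Pb = Ps − 52, where Ps is the price sellers receive.
On the curves, Pb = 1180/7 - (1/7)Q and Ps = 268/3 + (1/6)Q; the wedge Ps − Pb = 52 gives 268/3 + (1/6)Q − (1180/7 - (1/7)Q) = 52, so Q' = 424.
Then Pb = 1180/7 − (1/7)·424 = 108 and Ps = 268/3 + (1/6)·424 = 160.
Buyers' price falls by P* − Pb = 132 − 108 = 24; sellers' price rises by Ps − P* = 160 − 132 = 28.
So producers capture 28/52 = 7/13 of each unit of subsidy.

Producer share = 7/13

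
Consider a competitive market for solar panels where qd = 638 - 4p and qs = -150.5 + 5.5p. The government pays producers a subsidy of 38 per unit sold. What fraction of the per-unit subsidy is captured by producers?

Pre-subsidy: 638 - 4p = -150.5 + 5.5p gives p* = 83, q* = 306.
With the subsidy, sellers receive ps = pb + 38 for each unit, where pb is the price buyers pay.
Supply in terms of pb becomes qs = -150.5 + 5.5(pb + 38) = 58.5 + 5.5pb. Setting this equal to demand: 638 - 4pb = 58.5 + 5.5pb, so pb = 61.
Sellers receive ps = 61 + 38 = 99; q' = 638 − 4·61 = 394.
Buyers' price falls by p* − pb = 83 − 61 = 22; sellers' price rises by ps − p* = 99 − 83 = 16.
So producers capture 16/38 = 8/19 of each unit of subsidy.

Producer share = 8/19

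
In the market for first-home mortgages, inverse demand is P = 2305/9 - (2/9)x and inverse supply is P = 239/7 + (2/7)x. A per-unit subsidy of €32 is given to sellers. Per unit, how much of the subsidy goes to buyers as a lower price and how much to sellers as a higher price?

Pre-subsidy: 2305/9 - (2/9)x = 239/7 + (2/7)x gives x* = 437 and P* = 159.
With the subsidy, sellers receive Ps = Pb + 32 for each unit, where Pb is the price buyers pay.
On the curves, Pb = 2305/9 - (2/9)x and Ps = 239/7 + (2/7)x; the wedge Ps − Pb = 32 gives 239/7 + (2/7)x − (2305/9 - (2/9)x) = 32, so x' = 500.
Then Pb = 2305/9 − (2/9)·500 = 145 and Ps = 239/7 + (2/7)·500 = 177.
Buyers' price falls by P* − Pb = 159 − 145 = 14; sellers' price rises by Ps − P* = 177 − 159 = 18.

Buyers gain €14 per unit; sellers gain €18 per unit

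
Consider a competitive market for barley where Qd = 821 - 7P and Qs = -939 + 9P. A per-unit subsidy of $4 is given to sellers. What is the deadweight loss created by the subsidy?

Pre-subsidy: 821 - 7P = -939 + 9P gives P* = 110, Q* = 51.
With the subsidy, sellers receive Ps = Pb + 4 for each unit, where Pb is the price buyers pay.
Supply in terms of Pb becomes Qs = -939 + 9(Pb + 4) = -903 + 9Pb. Setting this equal to demand: 821 - 7Pb = -903 + 9Pb, so Pb = 107.75.
Sellers receive Ps = 107.75 + 4 = 111.75; Q' = 821 − 7·107.75 = 66.75.
The subsidy expands output by 66.75 − 51 = 15.75 past the efficient level; on those units the gap between marginal cost and willingness to pay runs from 0 up to 4.
DWL = ½ × 4 × 15.75 = 31.5.

Deadweight loss = $31.5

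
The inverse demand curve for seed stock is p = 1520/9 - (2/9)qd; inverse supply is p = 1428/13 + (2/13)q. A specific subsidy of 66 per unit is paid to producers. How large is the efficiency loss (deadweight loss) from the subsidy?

Pre-subsidy: 1520/9 - (2/9)q = 1428/13 + (2/13)q gives q* = 157 and p* = 134.
With the subsidy, sellers receive ps = pb + 66 for each unit, where pb is the price buyers pay.
On the curves, pb = 1520/9 - (2/9)q and ps = 1428/13 + (2/13)q; the wedge ps − pb = 66 gives 1428/13 + (2/13)q − (1520/9 - (2/9)q) = 66, so q' = 332.5.
Then pb = 1520/9 − (2/9)·332.5 = 95 and ps = 1428/13 + (2/13)·332.5 = 161.
The subsidy expands output by 332.5 − 157 = 175.5 past the efficient level; on those units the gap between marginal cost and willingness to pay runs from 0 up to 66.
DWL = ½ × 66 × 175.5 = 5791.5.

Deadweight loss = 5791.5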